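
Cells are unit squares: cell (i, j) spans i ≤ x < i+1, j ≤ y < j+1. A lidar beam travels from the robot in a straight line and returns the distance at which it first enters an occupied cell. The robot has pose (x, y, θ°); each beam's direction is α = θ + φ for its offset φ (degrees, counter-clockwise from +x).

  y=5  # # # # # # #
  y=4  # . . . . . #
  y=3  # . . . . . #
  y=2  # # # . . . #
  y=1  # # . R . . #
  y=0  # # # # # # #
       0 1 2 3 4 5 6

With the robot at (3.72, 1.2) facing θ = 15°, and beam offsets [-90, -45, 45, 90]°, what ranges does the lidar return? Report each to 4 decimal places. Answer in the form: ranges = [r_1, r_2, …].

ranges = [0.2071, 0.4000, 4.3879, 3.9340]

beam 1: φ=-90°, α=285°
  dir = (cos 285°, sin 285°) = (0.2588, -0.9659); from cell (3,1)
  next x-line at t=1.0818, next y-line at t=0.2071; Δt_x=3.8637, Δt_y=1.0353
    y: enter (3,0) at t=0.2071 ← occupied
  → r_1 = 0.2071
beam 2: φ=-45°, α=330°
  dir = (cos 330°, sin 330°) = (0.8660, -0.5000); from cell (3,1)
  next x-line at t=0.3233, next y-line at t=0.4000; Δt_x=1.1547, Δt_y=2.0000
    x: enter (4,1) at t=0.3233
    y: enter (4,0) at t=0.4000 ← occupied
  → r_2 = 0.4000
beam 3: φ=45°, α=60°
  dir = (cos 60°, sin 60°) = (0.5000, 0.8660); from cell (3,1)
  next x-line at t=0.5600, next y-line at t=0.9238; Δt_x=2.0000, Δt_y=1.1547
    x: enter (4,1) at t=0.5600
    y: enter (4,2) at t=0.9238
    y: enter (4,3) at t=2.0785
    x: enter (5,3) at t=2.5600
    y: enter (5,4) at t=3.2332
    y: enter (5,5) at t=4.3879 ← occupied
  → r_3 = 4.3879
beam 4: φ=90°, α=105°
  dir = (cos 105°, sin 105°) = (-0.2588, 0.9659); from cell (3,1)
  next x-line at t=2.7819, next y-line at t=0.8282; Δt_x=3.8637, Δt_y=1.0353
    y: enter (3,2) at t=0.8282
    y: enter (3,3) at t=1.8635
    x: enter (2,3) at t=2.7819
    y: enter (2,4) at t=2.8988
    y: enter (2,5) at t=3.9340 ← occupied
  → r_4 = 3.9340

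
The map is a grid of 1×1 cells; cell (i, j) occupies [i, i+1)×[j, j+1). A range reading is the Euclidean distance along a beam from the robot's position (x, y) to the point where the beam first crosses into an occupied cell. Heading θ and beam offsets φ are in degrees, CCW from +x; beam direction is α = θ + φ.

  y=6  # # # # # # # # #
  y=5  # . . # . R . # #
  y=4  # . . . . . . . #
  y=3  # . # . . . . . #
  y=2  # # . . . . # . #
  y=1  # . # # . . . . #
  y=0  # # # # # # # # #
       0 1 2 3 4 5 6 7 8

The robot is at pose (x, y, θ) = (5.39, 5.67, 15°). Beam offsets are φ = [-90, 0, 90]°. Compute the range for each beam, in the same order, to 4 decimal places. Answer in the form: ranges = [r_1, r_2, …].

beam 1: φ=-90°, α=285°
  d=(0.2588,-0.9659)  start (5,5)  tX=2.3569 tY=0.6936  stride 1/|dx|=3.8637 1/|dy|=1.0353
    cross y-line → (5,4), t=0.6936
    cross y-line → (5,3), t=1.7289
    cross x-line → (6,3), t=2.3569
    cross y-line → (6,2), t=2.7642 (wall)
  → r_1 = 2.7642
beam 2: φ=0°, α=15°
  d=(0.9659,0.2588)  start (5,5)  tX=0.6315 tY=1.2750  stride 1/|dx|=1.0353 1/|dy|=3.8637
    cross x-line → (6,5), t=0.6315
    cross y-line → (6,6), t=1.2750 (wall)
  → r_2 = 1.2750
beam 3: φ=90°, α=105°
  d=(-0.2588,0.9659)  start (5,5)  tX=1.5068 tY=0.3416  stride 1/|dx|=3.8637 1/|dy|=1.0353
    cross y-line → (5,6), t=0.3416 (wall)
  → r_3 = 0.3416

ranges = [2.7642, 1.2750, 0.3416]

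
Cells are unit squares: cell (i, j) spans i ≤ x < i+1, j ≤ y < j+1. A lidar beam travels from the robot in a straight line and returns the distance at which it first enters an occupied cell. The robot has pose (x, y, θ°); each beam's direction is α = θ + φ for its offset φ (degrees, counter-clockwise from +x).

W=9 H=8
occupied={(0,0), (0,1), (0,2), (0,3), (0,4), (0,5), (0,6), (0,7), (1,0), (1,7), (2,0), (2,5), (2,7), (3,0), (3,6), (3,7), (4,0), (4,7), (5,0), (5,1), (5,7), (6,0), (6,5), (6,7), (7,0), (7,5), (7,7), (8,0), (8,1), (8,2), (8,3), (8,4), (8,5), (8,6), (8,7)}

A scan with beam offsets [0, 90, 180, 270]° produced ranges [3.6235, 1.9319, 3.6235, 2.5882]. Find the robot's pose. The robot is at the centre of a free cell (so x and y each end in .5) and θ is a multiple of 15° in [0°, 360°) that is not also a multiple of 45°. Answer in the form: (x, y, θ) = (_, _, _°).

(x, y, θ) = (4.5, 3.5, 195°)

Enumerate (i+0.5, j+0.5, θ) over the 37 free cells and 16 admissible headings. For each, cast all 4 beams and compare to the given ranges.
  (5.5, 4.5, 165°): beam 1 = 2.5882 ≠ 3.6235 ✗
  (6.5, 1.5, 300°): beam 1 = 0.5774 ≠ 3.6235 ✗
  (6.5, 4.5, 285°): beam 2 = 1.5529 ≠ 1.9319 ✗
  …
  (4.5, 3.5, 195°): r_1=3.6235, r_2=1.9319, r_3=3.6235, r_4=2.5882 — all match ✓
Unique over the lattice → pose = (4.5, 3.5, 195°).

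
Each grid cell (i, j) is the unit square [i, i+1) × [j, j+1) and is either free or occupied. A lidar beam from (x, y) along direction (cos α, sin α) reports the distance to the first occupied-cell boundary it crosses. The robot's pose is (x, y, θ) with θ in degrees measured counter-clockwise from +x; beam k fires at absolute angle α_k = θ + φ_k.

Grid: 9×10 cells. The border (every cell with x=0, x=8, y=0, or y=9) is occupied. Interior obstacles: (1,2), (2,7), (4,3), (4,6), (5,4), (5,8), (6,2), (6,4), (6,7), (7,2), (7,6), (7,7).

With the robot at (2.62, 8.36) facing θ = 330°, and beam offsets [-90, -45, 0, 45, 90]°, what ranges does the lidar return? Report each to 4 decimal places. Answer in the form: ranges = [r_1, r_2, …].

ranges = [0.4157, 0.3727, 2.7200, 2.4640, 0.7390]

beam 1: φ=-90°, α=240°
  d=(-0.5000,-0.8660)  start (2,8)  tX=1.2400 tY=0.4157  stride 1/|dx|=2.0000 1/|dy|=1.1547
    cross y-line → (2,7), t=0.4157 (wall)
  → r_1 = 0.4157
beam 2: φ=-45°, α=285°
  d=(0.2588,-0.9659)  start (2,8)  tX=1.4682 tY=0.3727  stride 1/|dx|=3.8637 1/|dy|=1.0353
    cross y-line → (2,7), t=0.3727 (wall)
  → r_2 = 0.3727
beam 3: φ=0°, α=330°
  d=(0.8660,-0.5000)  start (2,8)  tX=0.4388 tY=0.7200  stride 1/|dx|=1.1547 1/|dy|=2.0000
    cross x-line → (3,8), t=0.4388
    cross y-line → (3,7), t=0.7200
    cross x-line → (4,7), t=1.5935
    cross y-line → (4,6), t=2.7200 (wall)
  → r_3 = 2.7200
beam 4: φ=45°, α=15°
  d=(0.9659,0.2588)  start (2,8)  tX=0.3934 tY=2.4728  stride 1/|dx|=1.0353 1/|dy|=3.8637
    cross x-line → (3,8), t=0.3934
    cross x-line → (4,8), t=1.4287
    cross x-line → (5,8), t=2.4640 (wall)
  → r_4 = 2.4640
beam 5: φ=90°, α=60°
  d=(0.5000,0.8660)  start (2,8)  tX=0.7600 tY=0.7390  stride 1/|dx|=2.0000 1/|dy|=1.1547
    cross y-line → (2,9), t=0.7390 (wall)
  → r_5 = 0.7390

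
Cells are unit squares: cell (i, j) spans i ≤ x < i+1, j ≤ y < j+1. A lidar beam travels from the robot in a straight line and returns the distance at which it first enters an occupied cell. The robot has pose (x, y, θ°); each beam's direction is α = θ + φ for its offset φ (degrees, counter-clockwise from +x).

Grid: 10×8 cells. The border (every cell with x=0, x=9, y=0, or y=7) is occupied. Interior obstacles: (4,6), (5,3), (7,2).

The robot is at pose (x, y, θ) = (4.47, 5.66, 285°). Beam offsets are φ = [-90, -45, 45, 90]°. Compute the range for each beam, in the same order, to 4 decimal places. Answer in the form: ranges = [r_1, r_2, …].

beam 1: φ=-90°, α=195°
  cosα=-0.9659 sinα=-0.2588 | (4,5) | tMaxX 0.4866 tMaxY 2.5500 | tΔX 1.0353 tΔY 3.8637
    t=0.4866 [x] (3,5)
    t=1.5219 [x] (2,5)
    t=2.5500 [y] (2,4)
    t=2.5571 [x] (1,4)
    t=3.5924 [x] (0,4) — stop
  → r_1 = 3.5924
beam 2: φ=-45°, α=240°
  cosα=-0.5000 sinα=-0.8660 | (4,5) | tMaxX 0.9400 tMaxY 0.7621 | tΔX 2.0000 tΔY 1.1547
    t=0.7621 [y] (4,4)
    t=0.9400 [x] (3,4)
    t=1.9168 [y] (3,3)
    t=2.9400 [x] (2,3)
    t=3.0715 [y] (2,2)
    t=4.2262 [y] (2,1)
    t=4.9400 [x] (1,1)
    t=5.3809 [y] (1,0) — stop
  → r_2 = 5.3809
beam 3: φ=45°, α=330°
  cosα=0.8660 sinα=-0.5000 | (4,5) | tMaxX 0.6120 tMaxY 1.3200 | tΔX 1.1547 tΔY 2.0000
    t=0.6120 [x] (5,5)
    t=1.3200 [y] (5,4)
    t=1.7667 [x] (6,4)
    t=2.9214 [x] (7,4)
    t=3.3200 [y] (7,3)
    t=4.0761 [x] (8,3)
    t=5.2308 [x] (9,3) — stop
  → r_3 = 5.2308
beam 4: φ=90°, α=15°
  cosα=0.9659 sinα=0.2588 | (4,5) | tMaxX 0.5487 tMaxY 1.3137 | tΔX 1.0353 tΔY 3.8637
    t=0.5487 [x] (5,5)
    t=1.3137 [y] (5,6)
    t=1.5840 [x] (6,6)
    t=2.6192 [x] (7,6)
    t=3.6545 [x] (8,6)
    t=4.6898 [x] (9,6) — stop
  → r_4 = 4.6898

ranges = [3.5924, 5.3809, 5.2308, 4.6898]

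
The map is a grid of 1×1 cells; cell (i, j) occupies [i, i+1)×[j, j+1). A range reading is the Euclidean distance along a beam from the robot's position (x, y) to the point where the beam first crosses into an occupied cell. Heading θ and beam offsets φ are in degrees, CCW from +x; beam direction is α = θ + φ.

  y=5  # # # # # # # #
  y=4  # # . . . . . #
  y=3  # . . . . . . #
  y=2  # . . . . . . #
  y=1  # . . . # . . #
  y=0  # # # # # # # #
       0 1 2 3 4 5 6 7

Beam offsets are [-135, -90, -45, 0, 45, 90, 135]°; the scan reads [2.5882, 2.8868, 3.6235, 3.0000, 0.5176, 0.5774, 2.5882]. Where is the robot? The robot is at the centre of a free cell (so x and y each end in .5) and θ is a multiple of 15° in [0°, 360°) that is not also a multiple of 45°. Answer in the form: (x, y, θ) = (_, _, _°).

Enumerate (i+0.5, j+0.5, θ) over the 22 free cells and 16 admissible headings. For each, cast all 7 beams and compare to the given ranges.
  (2.5, 2.5, 60°): beam 1 = 1.5529 ≠ 2.5882 ✗
  (1.5, 2.5, 30°): beam 1 = 1.5529 ≠ 2.5882 ✗
  (6.5, 4.5, 240°): beam 1 = 0.5176 ≠ 2.5882 ✗
  (6.5, 1.5, 300°): beam 1 = 1.5529 ≠ 2.5882 ✗
  …
  (4.5, 2.5, 210°): r_1=2.5882, r_2=2.8868, r_3=3.6235, r_4=3.0000, r_5=0.5176, r_6=0.5774, r_7=2.5882 — all match ✓
Only this pose fits every beam.

(x, y, θ) = (4.5, 2.5, 210°)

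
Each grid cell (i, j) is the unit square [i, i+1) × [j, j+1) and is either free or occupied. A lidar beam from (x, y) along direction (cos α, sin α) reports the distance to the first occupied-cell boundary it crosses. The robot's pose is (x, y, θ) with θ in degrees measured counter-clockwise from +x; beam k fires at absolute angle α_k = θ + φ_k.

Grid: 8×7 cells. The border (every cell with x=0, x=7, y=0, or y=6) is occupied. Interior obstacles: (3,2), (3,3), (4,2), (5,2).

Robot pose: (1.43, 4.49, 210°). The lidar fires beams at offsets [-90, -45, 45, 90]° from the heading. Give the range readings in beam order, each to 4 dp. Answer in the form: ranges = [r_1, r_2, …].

ranges = [0.8600, 0.4452, 1.6614, 4.0299]

beam 1: φ=-90°, α=120°
  cosα=-0.5000 sinα=0.8660 | (1,4) | tMaxX 0.8600 tMaxY 0.5889 | tΔX 2.0000 tΔY 1.1547
    t=0.5889 [y] (1,5)
    t=0.8600 [x] (0,5) — stop
  → r_1 = 0.8600
beam 2: φ=-45°, α=165°
  cosα=-0.9659 sinα=0.2588 | (1,4) | tMaxX 0.4452 tMaxY 1.9705 | tΔX 1.0353 tΔY 3.8637
    t=0.4452 [x] (0,4) — stop
  → r_2 = 0.4452
beam 3: φ=45°, α=255°
  cosα=-0.2588 sinα=-0.9659 | (1,4) | tMaxX 1.6614 tMaxY 0.5073 | tΔX 3.8637 tΔY 1.0353
    t=0.5073 [y] (1,3)
    t=1.5426 [y] (1,2)
    t=1.6614 [x] (0,2) — stop
  → r_3 = 1.6614
beam 4: φ=90°, α=300°
  cosα=0.5000 sinα=-0.8660 | (1,4) | tMaxX 1.1400 tMaxY 0.5658 | tΔX 2.0000 tΔY 1.1547
    t=0.5658 [y] (1,3)
    t=1.1400 [x] (2,3)
    t=1.7205 [y] (2,2)
    t=2.8752 [y] (2,1)
    t=3.1400 [x] (3,1)
    t=4.0299 [y] (3,0) — stop
  → r_4 = 4.0299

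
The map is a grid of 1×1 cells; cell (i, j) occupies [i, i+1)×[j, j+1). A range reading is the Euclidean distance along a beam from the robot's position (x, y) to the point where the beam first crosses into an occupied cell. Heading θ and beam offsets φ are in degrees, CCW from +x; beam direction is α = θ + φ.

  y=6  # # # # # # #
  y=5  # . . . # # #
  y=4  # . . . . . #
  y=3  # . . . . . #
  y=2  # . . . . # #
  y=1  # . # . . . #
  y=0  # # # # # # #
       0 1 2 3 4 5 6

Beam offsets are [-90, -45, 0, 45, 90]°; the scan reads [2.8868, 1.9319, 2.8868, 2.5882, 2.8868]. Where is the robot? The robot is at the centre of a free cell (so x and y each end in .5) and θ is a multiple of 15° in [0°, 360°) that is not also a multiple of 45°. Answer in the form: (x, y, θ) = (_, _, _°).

(x, y, θ) = (3.5, 3.5, 120°)

The pose lattice has 21·16 = 336 candidates. Test each by forward raycasting.
  (2.5, 4.5, 330°): beam 1 = 3.0000 ≠ 2.8868 ✗
  (3.5, 3.5, 240°): beam 2 = 2.5882 ≠ 1.9319 ✗
  (5.5, 3.5, 60°): beam 1 = 0.5774 ≠ 2.8868 ✗
  …
  (3.5, 3.5, 120°): r_1=2.8868, r_2=1.9319, r_3=2.8868, r_4=2.5882, r_5=2.8868 — all match ✓
Only this pose fits every beam.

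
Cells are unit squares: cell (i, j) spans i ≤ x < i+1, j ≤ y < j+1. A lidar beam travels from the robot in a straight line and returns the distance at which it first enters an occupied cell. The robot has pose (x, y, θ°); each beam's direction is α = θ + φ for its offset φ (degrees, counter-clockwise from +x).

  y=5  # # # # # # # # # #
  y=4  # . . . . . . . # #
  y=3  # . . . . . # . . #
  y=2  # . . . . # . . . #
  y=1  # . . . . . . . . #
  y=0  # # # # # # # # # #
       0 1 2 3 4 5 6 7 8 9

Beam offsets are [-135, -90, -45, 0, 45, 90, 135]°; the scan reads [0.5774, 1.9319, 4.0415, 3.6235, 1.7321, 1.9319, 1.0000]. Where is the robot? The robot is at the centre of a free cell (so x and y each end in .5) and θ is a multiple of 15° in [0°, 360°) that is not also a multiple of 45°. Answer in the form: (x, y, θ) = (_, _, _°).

The pose lattice has 29·16 = 464 candidates. Test each by forward raycasting.
  (5.5, 3.5, 150°): beam 1 = 0.5176 ≠ 0.5774 ✗
  (7.5, 1.5, 330°): beam 1 = 1.9319 ≠ 0.5774 ✗
  (7.5, 4.5, 60°): beam 1 = 3.6235 ≠ 0.5774 ✗
  (6.5, 2.5, 120°): beam 1 = 2.5882 ≠ 0.5774 ✗
  …
  (4.5, 4.5, 255°): r_1=0.5774, r_2=1.9319, r_3=4.0415, r_4=3.6235, r_5=1.7321, r_6=1.9319, r_7=1.0000 — all match ✓
Unique over the lattice → pose = (4.5, 4.5, 255°).

(x, y, θ) = (4.5, 4.5, 255°)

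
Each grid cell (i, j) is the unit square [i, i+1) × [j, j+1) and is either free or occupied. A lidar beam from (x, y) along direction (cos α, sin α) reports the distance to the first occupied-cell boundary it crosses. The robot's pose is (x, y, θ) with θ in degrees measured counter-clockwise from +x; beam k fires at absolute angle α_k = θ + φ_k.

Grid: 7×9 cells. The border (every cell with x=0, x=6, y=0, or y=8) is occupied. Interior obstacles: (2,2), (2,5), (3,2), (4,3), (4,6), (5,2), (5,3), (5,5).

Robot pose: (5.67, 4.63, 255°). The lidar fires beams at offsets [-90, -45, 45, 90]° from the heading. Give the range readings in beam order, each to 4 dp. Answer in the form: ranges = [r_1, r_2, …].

ranges = [2.7642, 1.2600, 0.6600, 0.3416]

beam 1: φ=-90°, α=165°
  direction (-0.9659, 0.2588); cell (5,4); t to first gridline: x 0.6936, y 1.4296 (then +1.0353 / +3.8637)
    (4,4) via x @ 0.6936
    (4,5) via y @ 1.4296
    (3,5) via x @ 1.7289
    (2,5) via x @ 2.7642  # hit
  → r_1 = 2.7642
beam 2: φ=-45°, α=210°
  direction (-0.8660, -0.5000); cell (5,4); t to first gridline: x 0.7736, y 1.2600 (then +1.1547 / +2.0000)
    (4,4) via x @ 0.7736
    (4,3) via y @ 1.2600  # hit
  → r_2 = 1.2600
beam 3: φ=45°, α=300°
  direction (0.5000, -0.8660); cell (5,4); t to first gridline: x 0.6600, y 0.7275 (then +2.0000 / +1.1547)
    (6,4) via x @ 0.6600  # hit
  → r_3 = 0.6600
beam 4: φ=90°, α=345°
  direction (0.9659, -0.2588); cell (5,4); t to first gridline: x 0.3416, y 2.4341 (then +1.0353 / +3.8637)
    (6,4) via x @ 0.3416  # hit
  → r_4 = 0.3416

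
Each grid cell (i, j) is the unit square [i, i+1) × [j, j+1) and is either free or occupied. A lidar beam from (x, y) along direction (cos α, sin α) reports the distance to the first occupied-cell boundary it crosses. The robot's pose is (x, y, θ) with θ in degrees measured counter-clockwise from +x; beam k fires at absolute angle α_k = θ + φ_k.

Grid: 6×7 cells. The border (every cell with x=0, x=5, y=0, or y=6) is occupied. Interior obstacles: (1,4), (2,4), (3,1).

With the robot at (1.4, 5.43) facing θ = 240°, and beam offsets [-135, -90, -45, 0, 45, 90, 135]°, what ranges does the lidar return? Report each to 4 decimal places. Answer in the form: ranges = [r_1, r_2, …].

beam 1: φ=-135°, α=105°
  dir = (cos 105°, sin 105°) = (-0.2588, 0.9659); from cell (1,5)
  next x-line at t=1.5455, next y-line at t=0.5901; Δt_x=3.8637, Δt_y=1.0353
    y: enter (1,6) at t=0.5901 ← occupied
  → r_1 = 0.5901
beam 2: φ=-90°, α=150°
  dir = (cos 150°, sin 150°) = (-0.8660, 0.5000); from cell (1,5)
  next x-line at t=0.4619, next y-line at t=1.1400; Δt_x=1.1547, Δt_y=2.0000
    x: enter (0,5) at t=0.4619 ← occupied
  → r_2 = 0.4619
beam 3: φ=-45°, α=195°
  dir = (cos 195°, sin 195°) = (-0.9659, -0.2588); from cell (1,5)
  next x-line at t=0.4141, next y-line at t=1.6614; Δt_x=1.0353, Δt_y=3.8637
    x: enter (0,5) at t=0.4141 ← occupied
  → r_3 = 0.4141
beam 4: φ=0°, α=240°
  dir = (cos 240°, sin 240°) = (-0.5000, -0.8660); from cell (1,5)
  next x-line at t=0.8000, next y-line at t=0.4965; Δt_x=2.0000, Δt_y=1.1547
    y: enter (1,4) at t=0.4965 ← occupied
  → r_4 = 0.4965
beam 5: φ=45°, α=285°
  dir = (cos 285°, sin 285°) = (0.2588, -0.9659); from cell (1,5)
  next x-line at t=2.3182, next y-line at t=0.4452; Δt_x=3.8637, Δt_y=1.0353
    y: enter (1,4) at t=0.4452 ← occupied
  → r_5 = 0.4452
beam 6: φ=90°, α=330°
  dir = (cos 330°, sin 330°) = (0.8660, -0.5000); from cell (1,5)
  next x-line at t=0.6928, next y-line at t=0.8600; Δt_x=1.1547, Δt_y=2.0000
    x: enter (2,5) at t=0.6928
    y: enter (2,4) at t=0.8600 ← occupied
  → r_6 = 0.8600
beam 7: φ=135°, α=15°
  dir = (cos 15°, sin 15°) = (0.9659, 0.2588); from cell (1,5)
  next x-line at t=0.6212, next y-line at t=2.2023; Δt_x=1.0353, Δt_y=3.8637
    x: enter (2,5) at t=0.6212
    x: enter (3,5) at t=1.6564
    y: enter (3,6) at t=2.2023 ← occupied
  → r_7 = 2.2023

ranges = [0.5901, 0.4619, 0.4141, 0.4965, 0.4452, 0.8600, 2.2023]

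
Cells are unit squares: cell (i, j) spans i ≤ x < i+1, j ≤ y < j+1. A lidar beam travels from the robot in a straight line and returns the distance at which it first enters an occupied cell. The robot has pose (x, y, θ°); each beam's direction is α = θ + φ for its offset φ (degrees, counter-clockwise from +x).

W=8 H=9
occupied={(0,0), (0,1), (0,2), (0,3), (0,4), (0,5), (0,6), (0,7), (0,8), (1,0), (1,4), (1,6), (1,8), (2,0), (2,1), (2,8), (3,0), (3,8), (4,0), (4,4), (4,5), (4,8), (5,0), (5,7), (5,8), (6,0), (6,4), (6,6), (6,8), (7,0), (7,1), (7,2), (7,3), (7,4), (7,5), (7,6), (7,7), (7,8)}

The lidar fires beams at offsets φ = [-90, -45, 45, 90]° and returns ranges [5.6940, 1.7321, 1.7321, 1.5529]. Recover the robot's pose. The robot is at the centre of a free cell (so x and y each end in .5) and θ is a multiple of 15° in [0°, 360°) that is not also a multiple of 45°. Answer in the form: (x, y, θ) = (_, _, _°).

The pose lattice has 34·16 = 544 candidates. Test each by forward raycasting.
  (3.5, 4.5, 255°): beam 1 = 1.5529 ≠ 5.6940 ✗
  (1.5, 2.5, 150°): beam 1 = 6.3509 ≠ 5.6940 ✗
  (1.5, 1.5, 330°): beam 1 = 0.5774 ≠ 5.6940 ✗
  …
  (2.5, 6.5, 15°): r_1=5.6940, r_2=1.7321, r_3=1.7321, r_4=1.5529 — all match ✓
Unique over the lattice → pose = (2.5, 6.5, 15°).

(x, y, θ) = (2.5, 6.5, 15°)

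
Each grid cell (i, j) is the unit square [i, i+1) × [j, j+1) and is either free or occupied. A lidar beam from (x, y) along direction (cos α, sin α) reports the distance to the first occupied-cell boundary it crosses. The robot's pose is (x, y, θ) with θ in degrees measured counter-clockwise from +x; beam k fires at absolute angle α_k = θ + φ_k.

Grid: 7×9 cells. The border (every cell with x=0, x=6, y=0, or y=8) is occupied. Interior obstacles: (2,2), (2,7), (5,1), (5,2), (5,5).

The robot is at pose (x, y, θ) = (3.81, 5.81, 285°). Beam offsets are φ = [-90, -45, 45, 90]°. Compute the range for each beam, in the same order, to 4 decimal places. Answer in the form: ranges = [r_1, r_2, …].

beam 1: φ=-90°, α=195°
  cosα=-0.9659 sinα=-0.2588 | (3,5) | tMaxX 0.8386 tMaxY 3.1296 | tΔX 1.0353 tΔY 3.8637
    t=0.8386 [x] (2,5)
    t=1.8738 [x] (1,5)
    t=2.9091 [x] (0,5) — stop
  → r_1 = 2.9091
beam 2: φ=-45°, α=240°
  cosα=-0.5000 sinα=-0.8660 | (3,5) | tMaxX 1.6200 tMaxY 0.9353 | tΔX 2.0000 tΔY 1.1547
    t=0.9353 [y] (3,4)
    t=1.6200 [x] (2,4)
    t=2.0900 [y] (2,3)
    t=3.2447 [y] (2,2) — stop
  → r_2 = 3.2447
beam 3: φ=45°, α=330°
  cosα=0.8660 sinα=-0.5000 | (3,5) | tMaxX 0.2194 tMaxY 1.6200 | tΔX 1.1547 tΔY 2.0000
    t=0.2194 [x] (4,5)
    t=1.3741 [x] (5,5) — stop
  → r_3 = 1.3741
beam 4: φ=90°, α=15°
  cosα=0.9659 sinα=0.2588 | (3,5) | tMaxX 0.1967 tMaxY 0.7341 | tΔX 1.0353 tΔY 3.8637
    t=0.1967 [x] (4,5)
    t=0.7341 [y] (4,6)
    t=1.2320 [x] (5,6)
    t=2.2673 [x] (6,6) — stop
  → r_4 = 2.2673

ranges = [2.9091, 3.2447, 1.3741, 2.2673]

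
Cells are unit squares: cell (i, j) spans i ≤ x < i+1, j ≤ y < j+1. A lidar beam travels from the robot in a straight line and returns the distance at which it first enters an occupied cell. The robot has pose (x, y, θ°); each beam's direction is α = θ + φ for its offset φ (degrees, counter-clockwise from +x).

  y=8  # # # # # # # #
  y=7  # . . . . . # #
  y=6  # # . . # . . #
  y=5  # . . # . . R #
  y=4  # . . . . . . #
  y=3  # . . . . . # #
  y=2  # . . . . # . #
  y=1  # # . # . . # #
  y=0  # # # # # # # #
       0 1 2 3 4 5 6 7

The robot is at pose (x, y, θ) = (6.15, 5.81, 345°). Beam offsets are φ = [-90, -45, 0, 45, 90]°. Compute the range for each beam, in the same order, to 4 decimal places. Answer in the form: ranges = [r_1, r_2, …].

beam 1: φ=-90°, α=255°
  direction (-0.2588, -0.9659); cell (6,5); t to first gridline: x 0.5796, y 0.8386 (then +3.8637 / +1.0353)
    (5,5) via x @ 0.5796
    (5,4) via y @ 0.8386
    (5,3) via y @ 1.8738
    (5,2) via y @ 2.9091  # hit
  → r_1 = 2.9091
beam 2: φ=-45°, α=300°
  direction (0.5000, -0.8660); cell (6,5); t to first gridline: x 1.7000, y 0.9353 (then +2.0000 / +1.1547)
    (6,4) via y @ 0.9353
    (7,4) via x @ 1.7000  # hit
  → r_2 = 1.7000
beam 3: φ=0°, α=345°
  direction (0.9659, -0.2588); cell (6,5); t to first gridline: x 0.8800, y 3.1296 (then +1.0353 / +3.8637)
    (7,5) via x @ 0.8800  # hit
  → r_3 = 0.8800
beam 4: φ=45°, α=30°
  direction (0.8660, 0.5000); cell (6,5); t to first gridline: x 0.9815, y 0.3800 (then +1.1547 / +2.0000)
    (6,6) via y @ 0.3800
    (7,6) via x @ 0.9815  # hit
  → r_4 = 0.9815
beam 5: φ=90°, α=75°
  direction (0.2588, 0.9659); cell (6,5); t to first gridline: x 3.2841, y 0.1967 (then +3.8637 / +1.0353)
    (6,6) via y @ 0.1967
    (6,7) via y @ 1.2320  # hit
  → r_5 = 1.2320

ranges = [2.9091, 1.7000, 0.8800, 0.9815, 1.2320]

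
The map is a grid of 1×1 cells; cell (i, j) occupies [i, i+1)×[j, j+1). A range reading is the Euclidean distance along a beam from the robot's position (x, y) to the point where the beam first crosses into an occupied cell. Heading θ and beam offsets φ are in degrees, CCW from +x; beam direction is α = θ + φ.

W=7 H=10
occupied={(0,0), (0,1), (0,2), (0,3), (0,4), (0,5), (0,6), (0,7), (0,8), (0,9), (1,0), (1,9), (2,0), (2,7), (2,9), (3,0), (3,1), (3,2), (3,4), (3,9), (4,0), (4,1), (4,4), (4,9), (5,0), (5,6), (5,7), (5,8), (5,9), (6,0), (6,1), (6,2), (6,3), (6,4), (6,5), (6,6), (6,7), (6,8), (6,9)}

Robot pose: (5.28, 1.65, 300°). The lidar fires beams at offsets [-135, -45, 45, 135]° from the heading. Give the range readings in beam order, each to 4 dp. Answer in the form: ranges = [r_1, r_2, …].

ranges = [0.2899, 0.6729, 0.7454, 2.7819]

beam 1: φ=-135°, α=165°
  d=(-0.9659,0.2588)  start (5,1)  tX=0.2899 tY=1.3523  stride 1/|dx|=1.0353 1/|dy|=3.8637
    cross x-line → (4,1), t=0.2899 (wall)
  → r_1 = 0.2899
beam 2: φ=-45°, α=255°
  d=(-0.2588,-0.9659)  start (5,1)  tX=1.0818 tY=0.6729  stride 1/|dx|=3.8637 1/|dy|=1.0353
    cross y-line → (5,0), t=0.6729 (wall)
  → r_2 = 0.6729
beam 3: φ=45°, α=345°
  d=(0.9659,-0.2588)  start (5,1)  tX=0.7454 tY=2.5114  stride 1/|dx|=1.0353 1/|dy|=3.8637
    cross x-line → (6,1), t=0.7454 (wall)
  → r_3 = 0.7454
beam 4: φ=135°, α=75°
  d=(0.2588,0.9659)  start (5,1)  tX=2.7819 tY=0.3623  stride 1/|dx|=3.8637 1/|dy|=1.0353
    cross y-line → (5,2), t=0.3623
    cross y-line → (5,3), t=1.3976
    cross y-line → (5,4), t=2.4329
    cross x-line → (6,4), t=2.7819 (wall)
  → r_4 = 2.7819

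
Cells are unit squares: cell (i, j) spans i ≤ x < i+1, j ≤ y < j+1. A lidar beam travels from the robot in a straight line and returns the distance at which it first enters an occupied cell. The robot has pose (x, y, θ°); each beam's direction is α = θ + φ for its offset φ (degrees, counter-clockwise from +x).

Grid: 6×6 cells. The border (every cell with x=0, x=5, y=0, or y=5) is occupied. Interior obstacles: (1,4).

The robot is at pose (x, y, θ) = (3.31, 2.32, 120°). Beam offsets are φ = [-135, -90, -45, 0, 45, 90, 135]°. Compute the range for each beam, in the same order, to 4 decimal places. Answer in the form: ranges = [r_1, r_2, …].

beam 1: φ=-135°, α=345°
  direction (0.9659, -0.2588); cell (3,2); t to first gridline: x 0.7143, y 1.2364 (then +1.0353 / +3.8637)
    (4,2) via x @ 0.7143
    (4,1) via y @ 1.2364
    (5,1) via x @ 1.7496  # hit
  → r_1 = 1.7496
beam 2: φ=-90°, α=30°
  direction (0.8660, 0.5000); cell (3,2); t to first gridline: x 0.7967, y 1.3600 (then +1.1547 / +2.0000)
    (4,2) via x @ 0.7967
    (4,3) via y @ 1.3600
    (5,3) via x @ 1.9514  # hit
  → r_2 = 1.9514
beam 3: φ=-45°, α=75°
  direction (0.2588, 0.9659); cell (3,2); t to first gridline: x 2.6660, y 0.7040 (then +3.8637 / +1.0353)
    (3,3) via y @ 0.7040
    (3,4) via y @ 1.7393
    (4,4) via x @ 2.6660
    (4,5) via y @ 2.7745  # hit
  → r_3 = 2.7745
beam 4: φ=0°, α=120°
  direction (-0.5000, 0.8660); cell (3,2); t to first gridline: x 0.6200, y 0.7852 (then +2.0000 / +1.1547)
    (2,2) via x @ 0.6200
    (2,3) via y @ 0.7852
    (2,4) via y @ 1.9399
    (1,4) via x @ 2.6200  # hit
  → r_4 = 2.6200
beam 5: φ=45°, α=165°
  direction (-0.9659, 0.2588); cell (3,2); t to first gridline: x 0.3209, y 2.6273 (then +1.0353 / +3.8637)
    (2,2) via x @ 0.3209
    (1,2) via x @ 1.3562
    (0,2) via x @ 2.3915  # hit
  → r_5 = 2.3915
beam 6: φ=90°, α=210°
  direction (-0.8660, -0.5000); cell (3,2); t to first gridline: x 0.3580, y 0.6400 (then +1.1547 / +2.0000)
    (2,2) via x @ 0.3580
    (2,1) via y @ 0.6400
    (1,1) via x @ 1.5127
    (1,0) via y @ 2.6400  # hit
  → r_6 = 2.6400
beam 7: φ=135°, α=255°
  direction (-0.2588, -0.9659); cell (3,2); t to first gridline: x 1.1977, y 0.3313 (then +3.8637 / +1.0353)
    (3,1) via y @ 0.3313
    (2,1) via x @ 1.1977
    (2,0) via y @ 1.3666  # hit
  → r_7 = 1.3666

ranges = [1.7496, 1.9514, 2.7745, 2.6200, 2.3915, 2.6400, 1.3666]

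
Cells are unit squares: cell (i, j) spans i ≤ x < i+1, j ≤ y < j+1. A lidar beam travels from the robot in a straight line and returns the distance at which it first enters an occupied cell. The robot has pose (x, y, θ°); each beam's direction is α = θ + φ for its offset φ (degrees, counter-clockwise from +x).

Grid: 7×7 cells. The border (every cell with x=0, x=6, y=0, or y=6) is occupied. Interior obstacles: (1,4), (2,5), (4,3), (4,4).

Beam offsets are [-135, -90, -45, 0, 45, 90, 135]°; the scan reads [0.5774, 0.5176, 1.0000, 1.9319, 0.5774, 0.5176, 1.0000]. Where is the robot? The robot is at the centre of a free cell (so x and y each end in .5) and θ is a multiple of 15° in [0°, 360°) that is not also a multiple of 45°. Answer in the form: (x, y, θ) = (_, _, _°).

(x, y, θ) = (5.5, 4.5, 285°)

The pose lattice has 21·16 = 336 candidates. Test each by forward raycasting.
  (1.5, 3.5, 285°): beam 4 = 2.5882 ≠ 1.9319 ✗
  (3.5, 4.5, 105°): beam 3 = 1.7321 ≠ 1.0000 ✗
  (3.5, 4.5, 285°): beam 1 = 1.0000 ≠ 0.5774 ✗
  …
  (5.5, 4.5, 285°): r_1=0.5774, r_2=0.5176, r_3=1.0000, r_4=1.9319, r_5=0.5774, r_6=0.5176, r_7=1.0000 — all match ✓
Unique over the lattice → pose = (5.5, 4.5, 285°).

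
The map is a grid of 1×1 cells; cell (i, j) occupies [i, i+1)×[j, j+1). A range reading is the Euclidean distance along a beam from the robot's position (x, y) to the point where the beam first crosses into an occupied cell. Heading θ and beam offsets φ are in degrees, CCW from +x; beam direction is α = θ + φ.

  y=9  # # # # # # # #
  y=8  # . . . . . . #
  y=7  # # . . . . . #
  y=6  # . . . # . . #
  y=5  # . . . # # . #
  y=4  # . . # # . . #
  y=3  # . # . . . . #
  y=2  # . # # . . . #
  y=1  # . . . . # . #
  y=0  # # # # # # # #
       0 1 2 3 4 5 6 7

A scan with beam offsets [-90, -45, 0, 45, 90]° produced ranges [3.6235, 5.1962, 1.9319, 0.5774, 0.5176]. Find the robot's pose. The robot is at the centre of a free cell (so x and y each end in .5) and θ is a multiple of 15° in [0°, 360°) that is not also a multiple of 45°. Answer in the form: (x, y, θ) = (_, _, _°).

The pose lattice has 38·16 = 608 candidates. Test each by forward raycasting.
  (2.5, 5.5, 60°): beam 1 = 1.0000 ≠ 3.6235 ✗
  (1.5, 1.5, 240°): beam 1 = 0.5774 ≠ 3.6235 ✗
  (1.5, 1.5, 255°): beam 1 = 0.5176 ≠ 3.6235 ✗
  (6.5, 3.5, 60°): beam 1 = 0.5774 ≠ 3.6235 ✗
  (6.5, 6.5, 210°): beam 1 = 2.8868 ≠ 3.6235 ✗
  …
  (2.5, 8.5, 15°): r_1=3.6235, r_2=5.1962, r_3=1.9319, r_4=0.5774, r_5=0.5176 — all match ✓
No second candidate reproduces the full scan.

(x, y, θ) = (2.5, 8.5, 15°)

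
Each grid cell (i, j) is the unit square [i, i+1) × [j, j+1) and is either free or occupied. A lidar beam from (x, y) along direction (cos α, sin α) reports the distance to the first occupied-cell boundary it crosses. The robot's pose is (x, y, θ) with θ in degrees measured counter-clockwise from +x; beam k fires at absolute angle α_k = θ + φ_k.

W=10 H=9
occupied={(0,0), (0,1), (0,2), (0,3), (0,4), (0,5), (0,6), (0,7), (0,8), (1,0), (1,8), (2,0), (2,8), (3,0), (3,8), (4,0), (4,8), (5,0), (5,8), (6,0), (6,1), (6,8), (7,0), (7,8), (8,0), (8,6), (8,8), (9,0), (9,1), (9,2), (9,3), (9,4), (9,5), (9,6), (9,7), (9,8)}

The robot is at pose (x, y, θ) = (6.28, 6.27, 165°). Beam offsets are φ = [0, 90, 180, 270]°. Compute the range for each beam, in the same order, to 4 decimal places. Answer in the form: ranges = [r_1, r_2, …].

beam 1: φ=0°, α=165°
  dir = (cos 165°, sin 165°) = (-0.9659, 0.2588); from cell (6,6)
  next x-line at t=0.2899, next y-line at t=2.8205; Δt_x=1.0353, Δt_y=3.8637
    x: enter (5,6) at t=0.2899
    x: enter (4,6) at t=1.3252
    x: enter (3,6) at t=2.3604
    y: enter (3,7) at t=2.8205
    x: enter (2,7) at t=3.3957
    x: enter (1,7) at t=4.4310
    x: enter (0,7) at t=5.4663 ← occupied
  → r_1 = 5.4663
beam 2: φ=90°, α=255°
  dir = (cos 255°, sin 255°) = (-0.2588, -0.9659); from cell (6,6)
  next x-line at t=1.0818, next y-line at t=0.2795; Δt_x=3.8637, Δt_y=1.0353
    y: enter (6,5) at t=0.2795
    x: enter (5,5) at t=1.0818
    y: enter (5,4) at t=1.3148
    y: enter (5,3) at t=2.3501
    y: enter (5,2) at t=3.3854
    y: enter (5,1) at t=4.4206
    x: enter (4,1) at t=4.9455
    y: enter (4,0) at t=5.4559 ← occupied
  → r_2 = 5.4559
beam 3: φ=180°, α=345°
  dir = (cos 345°, sin 345°) = (0.9659, -0.2588); from cell (6,6)
  next x-line at t=0.7454, next y-line at t=1.0432; Δt_x=1.0353, Δt_y=3.8637
    x: enter (7,6) at t=0.7454
    y: enter (7,5) at t=1.0432
    x: enter (8,5) at t=1.7807
    x: enter (9,5) at t=2.8160 ← occupied
  → r_3 = 2.8160
beam 4: φ=270°, α=75°
  dir = (cos 75°, sin 75°) = (0.2588, 0.9659); from cell (6,6)
  next x-line at t=2.7819, next y-line at t=0.7558; Δt_x=3.8637, Δt_y=1.0353
    y: enter (6,7) at t=0.7558
    y: enter (6,8) at t=1.7910 ← occupied
  → r_4 = 1.7910

ranges = [5.4663, 5.4559, 2.8160, 1.7910]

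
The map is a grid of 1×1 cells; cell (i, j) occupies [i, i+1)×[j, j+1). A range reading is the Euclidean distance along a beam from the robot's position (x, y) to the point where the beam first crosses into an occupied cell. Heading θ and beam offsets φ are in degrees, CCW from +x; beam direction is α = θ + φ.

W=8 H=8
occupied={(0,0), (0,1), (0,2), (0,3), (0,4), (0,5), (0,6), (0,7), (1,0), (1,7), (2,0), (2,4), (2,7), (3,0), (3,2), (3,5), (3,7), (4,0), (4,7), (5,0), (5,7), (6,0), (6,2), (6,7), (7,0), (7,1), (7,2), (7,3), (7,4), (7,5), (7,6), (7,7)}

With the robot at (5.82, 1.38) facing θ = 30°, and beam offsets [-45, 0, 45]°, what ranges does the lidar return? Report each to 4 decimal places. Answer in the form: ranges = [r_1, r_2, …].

ranges = [1.2216, 1.2400, 0.6955]

beam 1: φ=-45°, α=345°
  cosα=0.9659 sinα=-0.2588 | (5,1) | tMaxX 0.1863 tMaxY 1.4682 | tΔX 1.0353 tΔY 3.8637
    t=0.1863 [x] (6,1)
    t=1.2216 [x] (7,1) — stop
  → r_1 = 1.2216
beam 2: φ=0°, α=30°
  cosα=0.8660 sinα=0.5000 | (5,1) | tMaxX 0.2078 tMaxY 1.2400 | tΔX 1.1547 tΔY 2.0000
    t=0.2078 [x] (6,1)
    t=1.2400 [y] (6,2) — stop
  → r_2 = 1.2400
beam 3: φ=45°, α=75°
  cosα=0.2588 sinα=0.9659 | (5,1) | tMaxX 0.6955 tMaxY 0.6419 | tΔX 3.8637 tΔY 1.0353
    t=0.6419 [y] (5,2)
    t=0.6955 [x] (6,2) — stop
  → r_3 = 0.6955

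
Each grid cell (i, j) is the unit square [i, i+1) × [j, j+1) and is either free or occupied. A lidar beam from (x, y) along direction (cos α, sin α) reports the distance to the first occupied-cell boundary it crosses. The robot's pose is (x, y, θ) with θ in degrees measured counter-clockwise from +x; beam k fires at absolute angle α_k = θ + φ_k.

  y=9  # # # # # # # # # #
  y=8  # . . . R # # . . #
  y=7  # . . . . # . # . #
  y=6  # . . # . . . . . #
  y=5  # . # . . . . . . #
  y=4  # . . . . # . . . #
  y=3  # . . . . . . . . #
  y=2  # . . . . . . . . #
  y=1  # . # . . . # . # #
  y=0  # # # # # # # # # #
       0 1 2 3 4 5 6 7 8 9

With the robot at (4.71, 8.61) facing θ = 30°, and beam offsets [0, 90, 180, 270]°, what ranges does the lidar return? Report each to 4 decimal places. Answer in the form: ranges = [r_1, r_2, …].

beam 1: φ=0°, α=30°
  d=(0.8660,0.5000)  start (4,8)  tX=0.3349 tY=0.7800  stride 1/|dx|=1.1547 1/|dy|=2.0000
    cross x-line → (5,8), t=0.3349 (wall)
  → r_1 = 0.3349
beam 2: φ=90°, α=120°
  d=(-0.5000,0.8660)  start (4,8)  tX=1.4200 tY=0.4503  stride 1/|dx|=2.0000 1/|dy|=1.1547
    cross y-line → (4,9), t=0.4503 (wall)
  → r_2 = 0.4503
beam 3: φ=180°, α=210°
  d=(-0.8660,-0.5000)  start (4,8)  tX=0.8198 tY=1.2200  stride 1/|dx|=1.1547 1/|dy|=2.0000
    cross x-line → (3,8), t=0.8198
    cross y-line → (3,7), t=1.2200
    cross x-line → (2,7), t=1.9745
    cross x-line → (1,7), t=3.1292
    cross y-line → (1,6), t=3.2200
    cross x-line → (0,6), t=4.2839 (wall)
  → r_3 = 4.2839
beam 4: φ=270°, α=300°
  d=(0.5000,-0.8660)  start (4,8)  tX=0.5800 tY=0.7044  stride 1/|dx|=2.0000 1/|dy|=1.1547
    cross x-line → (5,8), t=0.5800 (wall)
  → r_4 = 0.5800

ranges = [0.3349, 0.4503, 4.2839, 0.5800]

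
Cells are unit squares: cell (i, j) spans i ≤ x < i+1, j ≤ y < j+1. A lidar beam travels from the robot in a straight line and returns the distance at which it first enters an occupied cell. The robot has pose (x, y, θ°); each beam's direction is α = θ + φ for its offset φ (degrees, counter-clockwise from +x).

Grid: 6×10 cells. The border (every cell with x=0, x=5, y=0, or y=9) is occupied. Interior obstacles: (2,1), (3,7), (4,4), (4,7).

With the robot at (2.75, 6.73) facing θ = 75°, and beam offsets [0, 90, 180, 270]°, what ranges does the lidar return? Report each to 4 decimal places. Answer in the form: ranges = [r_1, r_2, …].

beam 1: φ=0°, α=75°
  direction (0.2588, 0.9659); cell (2,6); t to first gridline: x 0.9659, y 0.2795 (then +3.8637 / +1.0353)
    (2,7) via y @ 0.2795
    (3,7) via x @ 0.9659  # hit
  → r_1 = 0.9659
beam 2: φ=90°, α=165°
  direction (-0.9659, 0.2588); cell (2,6); t to first gridline: x 0.7765, y 1.0432 (then +1.0353 / +3.8637)
    (1,6) via x @ 0.7765
    (1,7) via y @ 1.0432
    (0,7) via x @ 1.8117  # hit
  → r_2 = 1.8117
beam 3: φ=180°, α=255°
  direction (-0.2588, -0.9659); cell (2,6); t to first gridline: x 2.8978, y 0.7558 (then +3.8637 / +1.0353)
    (2,5) via y @ 0.7558
    (2,4) via y @ 1.7910
    (2,3) via y @ 2.8263
    (1,3) via x @ 2.8978
    (1,2) via y @ 3.8616
    (1,1) via y @ 4.8969
    (1,0) via y @ 5.9321  # hit
  → r_3 = 5.9321
beam 4: φ=270°, α=345°
  direction (0.9659, -0.2588); cell (2,6); t to first gridline: x 0.2588, y 2.8205 (then +1.0353 / +3.8637)
    (3,6) via x @ 0.2588
    (4,6) via x @ 1.2941
    (5,6) via x @ 2.3294  # hit
  → r_4 = 2.3294

ranges = [0.9659, 1.8117, 5.9321, 2.3294]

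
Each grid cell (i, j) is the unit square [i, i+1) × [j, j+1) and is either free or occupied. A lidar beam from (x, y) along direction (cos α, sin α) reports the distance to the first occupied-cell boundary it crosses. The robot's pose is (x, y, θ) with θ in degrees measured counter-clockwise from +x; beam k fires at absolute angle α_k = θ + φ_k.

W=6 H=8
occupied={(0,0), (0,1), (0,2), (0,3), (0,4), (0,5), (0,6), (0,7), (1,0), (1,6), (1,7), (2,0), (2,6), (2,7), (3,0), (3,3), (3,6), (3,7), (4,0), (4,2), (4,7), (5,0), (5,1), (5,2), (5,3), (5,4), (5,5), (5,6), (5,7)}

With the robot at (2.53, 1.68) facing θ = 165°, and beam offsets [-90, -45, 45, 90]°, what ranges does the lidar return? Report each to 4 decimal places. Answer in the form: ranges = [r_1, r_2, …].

beam 1: φ=-90°, α=75°
  d=(0.2588,0.9659)  start (2,1)  tX=1.8159 tY=0.3313  stride 1/|dx|=3.8637 1/|dy|=1.0353
    cross y-line → (2,2), t=0.3313
    cross y-line → (2,3), t=1.3666
    cross x-line → (3,3), t=1.8159 (wall)
  → r_1 = 1.8159
beam 2: φ=-45°, α=120°
  d=(-0.5000,0.8660)  start (2,1)  tX=1.0600 tY=0.3695  stride 1/|dx|=2.0000 1/|dy|=1.1547
    cross y-line → (2,2), t=0.3695
    cross x-line → (1,2), t=1.0600
    cross y-line → (1,3), t=1.5242
    cross y-line → (1,4), t=2.6789
    cross x-line → (0,4), t=3.0600 (wall)
  → r_2 = 3.0600
beam 3: φ=45°, α=210°
  d=(-0.8660,-0.5000)  start (2,1)  tX=0.6120 tY=1.3600  stride 1/|dx|=1.1547 1/|dy|=2.0000
    cross x-line → (1,1), t=0.6120
    cross y-line → (1,0), t=1.3600 (wall)
  → r_3 = 1.3600
beam 4: φ=90°, α=255°
  d=(-0.2588,-0.9659)  start (2,1)  tX=2.0478 tY=0.7040  stride 1/|dx|=3.8637 1/|dy|=1.0353
    cross y-line → (2,0), t=0.7040 (wall)
  → r_4 = 0.7040

ranges = [1.8159, 3.0600, 1.3600, 0.7040]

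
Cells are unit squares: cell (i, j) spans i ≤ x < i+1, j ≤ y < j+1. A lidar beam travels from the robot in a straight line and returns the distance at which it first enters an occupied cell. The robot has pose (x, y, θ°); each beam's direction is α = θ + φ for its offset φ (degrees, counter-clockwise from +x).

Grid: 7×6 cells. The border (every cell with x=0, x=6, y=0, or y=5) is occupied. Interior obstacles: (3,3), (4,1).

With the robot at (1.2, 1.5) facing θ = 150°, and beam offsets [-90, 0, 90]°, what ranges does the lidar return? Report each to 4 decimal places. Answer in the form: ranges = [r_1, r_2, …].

ranges = [4.0415, 0.2309, 0.4000]

beam 1: φ=-90°, α=60°
  direction (0.5000, 0.8660); cell (1,1); t to first gridline: x 1.6000, y 0.5774 (then +2.0000 / +1.1547)
    (1,2) via y @ 0.5774
    (2,2) via x @ 1.6000
    (2,3) via y @ 1.7321
    (2,4) via y @ 2.8868
    (3,4) via x @ 3.6000
    (3,5) via y @ 4.0415  # hit
  → r_1 = 4.0415
beam 2: φ=0°, α=150°
  direction (-0.8660, 0.5000); cell (1,1); t to first gridline: x 0.2309, y 1.0000 (then +1.1547 / +2.0000)
    (0,1) via x @ 0.2309  # hit
  → r_2 = 0.2309
beam 3: φ=90°, α=240°
  direction (-0.5000, -0.8660); cell (1,1); t to first gridline: x 0.4000, y 0.5774 (then +2.0000 / +1.1547)
    (0,1) via x @ 0.4000  # hit
  → r_3 = 0.4000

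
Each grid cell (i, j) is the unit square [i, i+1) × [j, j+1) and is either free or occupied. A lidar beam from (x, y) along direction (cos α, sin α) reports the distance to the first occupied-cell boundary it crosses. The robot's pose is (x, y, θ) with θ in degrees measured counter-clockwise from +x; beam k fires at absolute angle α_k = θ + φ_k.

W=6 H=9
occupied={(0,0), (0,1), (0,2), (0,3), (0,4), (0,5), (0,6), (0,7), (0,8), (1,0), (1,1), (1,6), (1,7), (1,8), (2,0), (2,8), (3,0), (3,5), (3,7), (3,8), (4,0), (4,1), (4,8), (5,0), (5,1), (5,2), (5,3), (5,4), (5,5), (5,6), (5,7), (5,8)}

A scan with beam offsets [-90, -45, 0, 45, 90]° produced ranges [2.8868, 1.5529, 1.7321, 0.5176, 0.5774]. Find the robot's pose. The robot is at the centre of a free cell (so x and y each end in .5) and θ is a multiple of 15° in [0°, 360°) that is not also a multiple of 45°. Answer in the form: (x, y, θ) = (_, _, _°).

(x, y, θ) = (3.5, 4.5, 30°)

Enumerate (i+0.5, j+0.5, θ) over the 22 free cells and 16 admissible headings. For each, cast all 5 beams and compare to the given ranges.
  (4.5, 5.5, 105°): beam 1 = 0.5176 ≠ 2.8868 ✗
  (3.5, 4.5, 60°): beam 1 = 1.7321 ≠ 2.8868 ✗
  (1.5, 3.5, 345°): beam 1 = 1.5529 ≠ 2.8868 ✗
  …
  (3.5, 4.5, 30°): r_1=2.8868, r_2=1.5529, r_3=1.7321, r_4=0.5176, r_5=0.5774 — all match ✓
Only this pose fits every beam.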